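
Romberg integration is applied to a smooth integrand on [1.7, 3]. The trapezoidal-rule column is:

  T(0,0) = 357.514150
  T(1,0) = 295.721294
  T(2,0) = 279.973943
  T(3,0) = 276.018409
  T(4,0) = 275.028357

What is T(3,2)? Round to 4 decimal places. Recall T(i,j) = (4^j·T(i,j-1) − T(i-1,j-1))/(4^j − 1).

274.6982

Richardson extrapolation on the trapezoidal column (denominator 4−1=3):
T(2,1) = (4·279.973943 − 295.721294) / 3 = 274.724826
T(3,1) = 276.018409 + (276.018409 − 279.973943)/3 = 274.699898
T(3,2) = (16·274.699898 − 274.724826) / 15 = 274.698236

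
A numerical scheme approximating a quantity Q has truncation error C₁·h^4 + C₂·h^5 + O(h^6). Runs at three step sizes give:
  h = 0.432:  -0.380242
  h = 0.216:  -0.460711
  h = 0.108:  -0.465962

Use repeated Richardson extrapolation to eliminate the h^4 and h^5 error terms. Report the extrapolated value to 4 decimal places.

-0.4663

First eliminate the h^4 term (factor 2^4 = 16):
  B₁ = (16·(-0.460711) − (-0.380242))/15 = -0.466076
  B₂ = (16·(-0.465962) − (-0.460711))/15 = -0.466312
Then eliminate the h^5 term (factor 2^5 = 32):
  (32·(-0.466312) − (-0.466076))/31 = -0.466320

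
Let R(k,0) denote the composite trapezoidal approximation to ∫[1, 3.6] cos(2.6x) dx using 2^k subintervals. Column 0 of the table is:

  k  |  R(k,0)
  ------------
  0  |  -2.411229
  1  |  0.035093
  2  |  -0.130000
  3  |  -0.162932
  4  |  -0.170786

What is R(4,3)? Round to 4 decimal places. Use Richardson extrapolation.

-0.1734

R(2,1) = -0.130000 + (-0.130000 − 0.035093)/3 = -0.185031
R(3,1) = (4·(-0.162932) − (-0.130000)) / 3 = -0.173909
R(4,1) = -0.170786 + (-0.170786 − (-0.162932))/3 = -0.173404
R(3,2) = (16·(-0.173909) − (-0.185031)) / 15 = -0.173168
R(4,2) = -0.173404 + (-0.173404 − (-0.173909))/15 = -0.173370
R(4,3) = -0.173370 + (-0.173370 − (-0.173168))/63 = -0.173373
(Column j=1 coincides with Simpson's rule on the same nodes.)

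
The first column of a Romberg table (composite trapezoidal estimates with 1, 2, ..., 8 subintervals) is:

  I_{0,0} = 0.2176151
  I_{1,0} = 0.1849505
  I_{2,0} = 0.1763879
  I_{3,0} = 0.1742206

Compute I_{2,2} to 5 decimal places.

I_{1,1} = 0.1849505 + (0.1849505 − 0.2176151)/3 = 0.1740623
I_{2,1} = 0.1763879 + (0.1763879 − 0.1849505)/3 = 0.1735337
I_{2,2} = (16·0.1735337 − 0.1740623) / 15 = 0.1734985

0.17350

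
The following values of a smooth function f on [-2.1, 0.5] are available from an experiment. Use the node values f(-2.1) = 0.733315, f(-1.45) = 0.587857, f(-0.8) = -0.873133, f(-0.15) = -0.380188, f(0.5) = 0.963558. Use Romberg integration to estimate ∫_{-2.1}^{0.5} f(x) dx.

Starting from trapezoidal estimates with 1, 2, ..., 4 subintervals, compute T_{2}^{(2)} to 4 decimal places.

0.2324

T_{0}^{(0)} (trapezoid, 1 panel, h=2.6000): 2.205935
T_{1}^{(0)} (trapezoid, 2 panels, h=1.3000): -0.032105
T_{2}^{(0)} (trapezoid, 4 panels, h=0.6500): 0.118932
T_{1}^{(1)} = -0.032105 + (-0.032105 − 2.205935)/3 = -0.778118
T_{2}^{(1)} = 0.118932 + (0.118932 − (-0.032105))/3 = 0.169278
T_{2}^{(2)} = 0.169278 + (0.169278 − (-0.778118))/15 = 0.232438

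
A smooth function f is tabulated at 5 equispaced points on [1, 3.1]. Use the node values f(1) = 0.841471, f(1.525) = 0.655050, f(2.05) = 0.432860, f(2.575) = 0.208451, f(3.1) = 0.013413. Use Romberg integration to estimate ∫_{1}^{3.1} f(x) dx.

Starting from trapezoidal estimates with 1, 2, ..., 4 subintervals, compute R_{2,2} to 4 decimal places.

0.9056

R_{0,0} (trapezoid, 1 panel, h=2.1000): 0.897628
R_{1,0} (trapezoid, 2 panels, h=1.0500): 0.903317
R_{2,0} (trapezoid, 4 panels, h=0.5250): 0.904997
R_{1,1} = 0.903317 + (0.903317 − 0.897628)/3 = 0.905213
R_{2,1} = 0.904997 + (0.904997 − 0.903317)/3 = 0.905557
R_{2,2} = 0.905557 + (0.905557 − 0.905213)/15 = 0.905580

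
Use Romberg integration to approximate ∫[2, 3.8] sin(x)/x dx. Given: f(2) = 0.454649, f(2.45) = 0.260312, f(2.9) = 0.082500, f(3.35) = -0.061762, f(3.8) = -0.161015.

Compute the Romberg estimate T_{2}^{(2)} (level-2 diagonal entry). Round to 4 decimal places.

0.1880

T_{0}^{(0)} (trapezoid, 1 panel, h=1.8000): 0.264271
T_{1}^{(0)} (trapezoid, 2 panels, h=0.9000): 0.206385
T_{2}^{(0)} (trapezoid, 4 panels, h=0.4500): 0.192540
T_{1}^{(1)} = 0.206385 + (0.206385 − 0.264271)/3 = 0.187090
T_{2}^{(1)} = 0.192540 + (0.192540 − 0.206385)/3 = 0.187925
T_{2}^{(2)} = 0.187925 + (0.187925 − 0.187090)/15 = 0.187981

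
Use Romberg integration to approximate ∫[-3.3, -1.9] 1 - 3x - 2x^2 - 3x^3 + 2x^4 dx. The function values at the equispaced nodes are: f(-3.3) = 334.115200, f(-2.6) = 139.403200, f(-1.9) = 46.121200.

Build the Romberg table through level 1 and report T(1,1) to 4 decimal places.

T(0,0) (trapezoid, 1 panel, h=1.4000): 266.165480
T(1,0) (trapezoid, 2 panels, h=0.7000): 230.664980
T(1,1) = 230.664980 + (230.664980 − 266.165480)/3 = 218.831480

218.8315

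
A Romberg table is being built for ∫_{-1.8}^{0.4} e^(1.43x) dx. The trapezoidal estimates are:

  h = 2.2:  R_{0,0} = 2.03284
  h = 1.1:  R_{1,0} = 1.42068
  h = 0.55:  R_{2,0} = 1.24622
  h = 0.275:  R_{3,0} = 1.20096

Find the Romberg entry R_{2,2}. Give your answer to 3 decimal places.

R_{1,1} = (4·1.42068 − 2.03284) / 3 = 1.21663
R_{2,1} = (4·1.24622 − 1.42068) / 3 = 1.18807
R_{2,2} = (16·1.18807 − 1.21663) / 15 = 1.18617
(Column j=1 coincides with Simpson's rule on the same nodes.)

1.186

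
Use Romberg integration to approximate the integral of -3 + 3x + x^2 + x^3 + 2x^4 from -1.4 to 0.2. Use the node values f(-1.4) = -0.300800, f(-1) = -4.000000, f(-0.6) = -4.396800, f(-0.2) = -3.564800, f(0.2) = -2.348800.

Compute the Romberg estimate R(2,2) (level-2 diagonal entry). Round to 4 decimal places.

R(0,0) (trapezoid, 1 panel, h=1.6000): -2.119680
R(1,0) (trapezoid, 2 panels, h=0.8000): -4.577280
R(2,0) (trapezoid, 4 panels, h=0.4000): -5.314560
R(1,1) = -4.577280 + (-4.577280 − (-2.119680))/3 = -5.396480
R(2,1) = -5.314560 + (-5.314560 − (-4.577280))/3 = -5.560320
R(2,2) = -5.560320 + (-5.560320 − (-5.396480))/15 = -5.571243

-5.5712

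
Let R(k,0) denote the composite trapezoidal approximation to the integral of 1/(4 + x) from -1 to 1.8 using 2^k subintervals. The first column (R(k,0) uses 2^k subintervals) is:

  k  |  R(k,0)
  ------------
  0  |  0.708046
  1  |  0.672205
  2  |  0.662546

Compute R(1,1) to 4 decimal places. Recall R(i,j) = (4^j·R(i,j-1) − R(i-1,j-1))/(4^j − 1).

0.6603

Richardson extrapolation on the trapezoidal column (denominator 4−1=3):
R(1,1) = (4·0.672205 − 0.708046) / 3 = 0.660258
(Column j=1 coincides with Simpson's rule on the same nodes.)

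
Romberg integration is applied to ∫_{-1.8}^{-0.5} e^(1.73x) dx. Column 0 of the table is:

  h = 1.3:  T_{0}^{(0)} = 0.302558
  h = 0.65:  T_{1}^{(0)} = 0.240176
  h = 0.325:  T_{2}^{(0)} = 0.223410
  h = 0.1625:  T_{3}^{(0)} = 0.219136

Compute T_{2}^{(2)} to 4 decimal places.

Richardson extrapolation on the trapezoidal column (denominator 4−1=3):
T_{1}^{(1)} = 0.240176 + (0.240176 − 0.302558)/3 = 0.219382
T_{2}^{(1)} = (4·0.223410 − 0.240176) / 3 = 0.217821
T_{2}^{(2)} = (16·0.217821 − 0.219382) / 15 = 0.217717

0.2177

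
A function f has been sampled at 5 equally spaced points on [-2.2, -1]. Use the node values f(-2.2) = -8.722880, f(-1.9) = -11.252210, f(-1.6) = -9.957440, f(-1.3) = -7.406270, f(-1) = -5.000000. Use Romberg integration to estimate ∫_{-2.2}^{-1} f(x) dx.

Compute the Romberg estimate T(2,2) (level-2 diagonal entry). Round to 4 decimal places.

T(0,0) (trapezoid, 1 panel, h=1.2000): -8.233728
T(1,0) (trapezoid, 2 panels, h=0.6000): -10.091328
T(2,0) (trapezoid, 4 panels, h=0.3000): -10.643208
T(1,1) = -10.091328 + (-10.091328 − (-8.233728))/3 = -10.710528
T(2,1) = -10.643208 + (-10.643208 − (-10.091328))/3 = -10.827168
T(2,2) = -10.827168 + (-10.827168 − (-10.710528))/15 = -10.834944

-10.8349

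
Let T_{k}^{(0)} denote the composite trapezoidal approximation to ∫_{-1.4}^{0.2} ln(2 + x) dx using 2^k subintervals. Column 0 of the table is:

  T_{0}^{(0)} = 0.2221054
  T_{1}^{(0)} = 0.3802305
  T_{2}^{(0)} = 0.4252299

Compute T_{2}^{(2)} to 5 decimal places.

Richardson extrapolation on the trapezoidal column (denominator 4−1=3):
T_{1}^{(1)} = (4·0.3802305 − 0.2221054) / 3 = 0.4329389
T_{2}^{(1)} = 0.4252299 + (0.4252299 − 0.3802305)/3 = 0.4402297
T_{2}^{(2)} = 0.4402297 + (0.4402297 − 0.4329389)/15 = 0.4407158
(Column j=1 coincides with Simpson's rule on the same nodes.)

0.44072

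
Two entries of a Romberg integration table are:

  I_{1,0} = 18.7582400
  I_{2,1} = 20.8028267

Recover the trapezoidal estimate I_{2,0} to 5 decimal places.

20.29168

From I_{2,1} = (4·I_{2,0} − I_{1,0})/3, solve for I_{2,0}:
4·I_{2,0} = 3·20.8028267 + 18.7582400 = 81.1667201
I_{2,0} = 20.2916800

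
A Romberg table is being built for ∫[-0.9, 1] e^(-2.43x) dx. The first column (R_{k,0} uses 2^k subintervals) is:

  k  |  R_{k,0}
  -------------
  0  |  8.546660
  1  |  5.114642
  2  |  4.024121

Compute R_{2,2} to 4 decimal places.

R_{1,1} = (4·5.114642 − 8.546660) / 3 = 3.970636
R_{2,1} = 4.024121 + (4.024121 − 5.114642)/3 = 3.660614
R_{2,2} = 3.660614 + (3.660614 − 3.970636)/15 = 3.639946

3.6399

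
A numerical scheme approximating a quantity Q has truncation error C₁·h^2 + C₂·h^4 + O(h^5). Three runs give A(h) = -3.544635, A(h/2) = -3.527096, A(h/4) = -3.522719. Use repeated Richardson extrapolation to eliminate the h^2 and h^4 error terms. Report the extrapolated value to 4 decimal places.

First eliminate the h^2 term (factor 2^2 = 4):
  B₁ = (4·(-3.527096) − (-3.544635))/3 = -3.521250
  B₂ = (4·(-3.522719) − (-3.527096))/3 = -3.521260
Then eliminate the h^4 term (factor 2^4 = 16):
  (16·(-3.521260) − (-3.521250))/15 = -3.521261

-3.5213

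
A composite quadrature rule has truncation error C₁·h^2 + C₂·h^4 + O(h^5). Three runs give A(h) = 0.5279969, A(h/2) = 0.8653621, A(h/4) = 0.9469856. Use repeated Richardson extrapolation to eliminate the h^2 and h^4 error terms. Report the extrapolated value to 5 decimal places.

0.97395

First eliminate the h^2 term (factor 2^2 = 4):
  B₁ = (4·0.8653621 − 0.5279969)/3 = 0.9778172
  B₂ = (4·0.9469856 − 0.8653621)/3 = 0.9741934
Then eliminate the h^4 term (factor 2^4 = 16):
  (16·0.9741934 − 0.9778172)/15 = 0.9739518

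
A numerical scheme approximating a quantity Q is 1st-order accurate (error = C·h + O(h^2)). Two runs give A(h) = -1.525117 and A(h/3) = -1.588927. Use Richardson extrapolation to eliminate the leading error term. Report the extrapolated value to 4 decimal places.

-1.6208

The leading error scales as h; refining by a factor of 3 reduces it by 3^1 = 3.
Extrapolated value = (3·A(h/3) − A(h)) / (3 − 1)
= (3·(-1.588927) − (-1.525117)) / 2
= -3.241664 / 2 = -1.620832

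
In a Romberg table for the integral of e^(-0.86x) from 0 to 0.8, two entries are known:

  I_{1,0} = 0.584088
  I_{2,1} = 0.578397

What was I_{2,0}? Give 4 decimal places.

0.5798

From I_{2,1} = (4·I_{2,0} − I_{1,0})/3, solve for I_{2,0}:
4·I_{2,0} = 3·0.578397 + 0.584088 = 2.319279
I_{2,0} = 0.579820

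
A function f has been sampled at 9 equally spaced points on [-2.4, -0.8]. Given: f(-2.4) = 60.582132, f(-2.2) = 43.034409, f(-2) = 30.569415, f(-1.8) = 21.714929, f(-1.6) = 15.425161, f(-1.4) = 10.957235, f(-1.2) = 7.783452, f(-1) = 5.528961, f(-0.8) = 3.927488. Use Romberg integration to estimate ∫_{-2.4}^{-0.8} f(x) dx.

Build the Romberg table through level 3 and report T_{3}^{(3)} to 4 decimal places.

T_{0}^{(0)} (trapezoid, 1 panel, h=1.6000): 51.607696
T_{1}^{(0)} (trapezoid, 2 panels, h=0.8000): 38.143977
T_{2}^{(0)} (trapezoid, 4 panels, h=0.4000): 34.413135
T_{3}^{(0)} (trapezoid, 8 panels, h=0.2000): 33.453674
T_{1}^{(1)} = 38.143977 + (38.143977 − 51.607696)/3 = 33.656071
T_{2}^{(1)} = 34.413135 + (34.413135 − 38.143977)/3 = 33.169521
T_{3}^{(1)} = 33.453674 + (33.453674 − 34.413135)/3 = 33.133854
T_{2}^{(2)} = 33.169521 + (33.169521 − 33.656071)/15 = 33.137084
T_{3}^{(2)} = 33.133854 + (33.133854 − 33.169521)/15 = 33.131476
T_{3}^{(3)} = 33.131476 + (33.131476 − 33.137084)/63 = 33.131387

33.1314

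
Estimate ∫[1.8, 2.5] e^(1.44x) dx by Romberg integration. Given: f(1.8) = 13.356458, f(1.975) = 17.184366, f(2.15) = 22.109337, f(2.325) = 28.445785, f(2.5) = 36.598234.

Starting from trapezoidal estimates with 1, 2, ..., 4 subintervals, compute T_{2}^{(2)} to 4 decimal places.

T_{0}^{(0)} (trapezoid, 1 panel, h=0.7000): 17.484142
T_{1}^{(0)} (trapezoid, 2 panels, h=0.3500): 16.480339
T_{2}^{(0)} (trapezoid, 4 panels, h=0.1750): 16.225446
T_{1}^{(1)} = 16.480339 + (16.480339 − 17.484142)/3 = 16.145738
T_{2}^{(1)} = 16.225446 + (16.225446 − 16.480339)/3 = 16.140482
T_{2}^{(2)} = 16.140482 + (16.140482 − 16.145738)/15 = 16.140132

16.1401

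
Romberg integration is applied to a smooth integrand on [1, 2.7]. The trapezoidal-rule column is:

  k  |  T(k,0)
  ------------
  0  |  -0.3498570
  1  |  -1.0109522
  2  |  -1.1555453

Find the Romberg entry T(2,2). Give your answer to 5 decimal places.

-1.20190

Richardson extrapolation on the trapezoidal column (denominator 4−1=3):
T(1,1) = (4·(-1.0109522) − (-0.3498570)) / 3 = -1.2313173
T(2,1) = (4·(-1.1555453) − (-1.0109522)) / 3 = -1.2037430
T(2,2) = -1.2037430 + (-1.2037430 − (-1.2313173))/15 = -1.2019047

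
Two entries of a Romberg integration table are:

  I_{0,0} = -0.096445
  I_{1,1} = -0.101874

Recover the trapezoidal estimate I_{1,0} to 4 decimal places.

-0.1005

From I_{1,1} = (4·I_{1,0} − I_{0,0})/3, solve for I_{1,0}:
4·I_{1,0} = 3·(-0.101874) + (-0.096445) = -0.402067
I_{1,0} = -0.100517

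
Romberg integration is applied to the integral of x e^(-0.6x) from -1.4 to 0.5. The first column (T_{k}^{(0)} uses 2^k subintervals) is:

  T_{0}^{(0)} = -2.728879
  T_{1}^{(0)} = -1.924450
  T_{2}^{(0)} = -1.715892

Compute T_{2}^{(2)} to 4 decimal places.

T_{1}^{(1)} = -1.924450 + (-1.924450 − (-2.728879))/3 = -1.656307
T_{2}^{(1)} = -1.715892 + (-1.715892 − (-1.924450))/3 = -1.646373
T_{2}^{(2)} = -1.646373 + (-1.646373 − (-1.656307))/15 = -1.645711

-1.6457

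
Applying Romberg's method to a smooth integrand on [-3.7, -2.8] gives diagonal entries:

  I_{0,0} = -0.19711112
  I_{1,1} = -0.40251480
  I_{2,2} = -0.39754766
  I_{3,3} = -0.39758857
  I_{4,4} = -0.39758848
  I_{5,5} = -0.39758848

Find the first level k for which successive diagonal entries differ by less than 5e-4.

|I_{1,1} − I_{0,0}| = 0.20540368 ≥ 5e-4
|I_{2,2} − I_{1,1}| = 0.00496714 ≥ 5e-4
|I_{3,3} − I_{2,2}| = 0.00004091 < 5e-4

k = 3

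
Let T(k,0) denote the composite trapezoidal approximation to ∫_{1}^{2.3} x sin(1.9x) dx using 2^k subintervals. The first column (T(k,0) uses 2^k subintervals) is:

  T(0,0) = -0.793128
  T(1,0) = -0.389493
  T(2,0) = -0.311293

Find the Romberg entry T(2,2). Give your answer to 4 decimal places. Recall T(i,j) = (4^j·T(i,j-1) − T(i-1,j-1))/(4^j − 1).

-0.2872

Richardson extrapolation on the trapezoidal column (denominator 4−1=3):
T(1,1) = (4·(-0.389493) − (-0.793128)) / 3 = -0.254948
T(2,1) = (4·(-0.311293) − (-0.389493)) / 3 = -0.285226
T(2,2) = (16·(-0.285226) − (-0.254948)) / 15 = -0.287245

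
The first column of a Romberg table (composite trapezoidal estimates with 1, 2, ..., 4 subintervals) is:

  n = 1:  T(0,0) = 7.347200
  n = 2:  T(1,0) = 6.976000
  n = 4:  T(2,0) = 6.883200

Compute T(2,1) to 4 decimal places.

Richardson extrapolation on the trapezoidal column (denominator 4−1=3):
T(2,1) = (4·6.883200 − 6.976000) / 3 = 6.852267
(Column j=1 coincides with Simpson's rule on the same nodes.)

6.8523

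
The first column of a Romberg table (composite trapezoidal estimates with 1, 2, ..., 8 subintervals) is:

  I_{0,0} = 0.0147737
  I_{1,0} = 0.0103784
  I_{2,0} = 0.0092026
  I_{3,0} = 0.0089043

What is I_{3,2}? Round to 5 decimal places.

0.00880

Richardson extrapolation on the trapezoidal column (denominator 4−1=3):
I_{2,1} = (4·0.0092026 − 0.0103784) / 3 = 0.0088107
I_{3,1} = (4·0.0089043 − 0.0092026) / 3 = 0.0088049
I_{3,2} = (16·0.0088049 − 0.0088107) / 15 = 0.0088045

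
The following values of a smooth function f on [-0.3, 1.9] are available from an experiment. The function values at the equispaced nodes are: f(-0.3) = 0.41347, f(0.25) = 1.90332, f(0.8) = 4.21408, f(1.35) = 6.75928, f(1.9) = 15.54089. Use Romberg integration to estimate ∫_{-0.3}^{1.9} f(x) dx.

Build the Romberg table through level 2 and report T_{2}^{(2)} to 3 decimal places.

10.742

T_{0}^{(0)} (trapezoid, 1 panel, h=2.2000): 17.54980
T_{1}^{(0)} (trapezoid, 2 panels, h=1.1000): 13.41039
T_{2}^{(0)} (trapezoid, 4 panels, h=0.5500): 11.46962
T_{1}^{(1)} = 13.41039 + (13.41039 − 17.54980)/3 = 12.03059
T_{2}^{(1)} = 11.46962 + (11.46962 − 13.41039)/3 = 10.82270
T_{2}^{(2)} = 10.82270 + (10.82270 − 12.03059)/15 = 10.74217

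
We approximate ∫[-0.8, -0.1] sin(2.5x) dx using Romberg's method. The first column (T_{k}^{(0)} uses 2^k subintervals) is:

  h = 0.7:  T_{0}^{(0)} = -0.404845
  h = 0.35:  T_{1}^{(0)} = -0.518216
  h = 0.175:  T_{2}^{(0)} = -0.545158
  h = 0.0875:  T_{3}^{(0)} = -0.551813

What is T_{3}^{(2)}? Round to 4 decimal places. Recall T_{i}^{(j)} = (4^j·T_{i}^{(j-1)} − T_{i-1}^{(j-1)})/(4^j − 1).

-0.5540

Richardson extrapolation on the trapezoidal column (denominator 4−1=3):
T_{2}^{(1)} = -0.545158 + (-0.545158 − (-0.518216))/3 = -0.554139
T_{3}^{(1)} = -0.551813 + (-0.551813 − (-0.545158))/3 = -0.554031
T_{3}^{(2)} = -0.554031 + (-0.554031 − (-0.554139))/15 = -0.554024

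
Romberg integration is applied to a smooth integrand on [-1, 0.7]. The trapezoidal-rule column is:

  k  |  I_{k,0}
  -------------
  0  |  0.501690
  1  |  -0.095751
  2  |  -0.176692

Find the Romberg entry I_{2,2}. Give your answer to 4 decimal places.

I_{1,1} = (4·(-0.095751) − 0.501690) / 3 = -0.294898
I_{2,1} = -0.176692 + (-0.176692 − (-0.095751))/3 = -0.203672
I_{2,2} = (16·(-0.203672) − (-0.294898)) / 15 = -0.197590

-0.1976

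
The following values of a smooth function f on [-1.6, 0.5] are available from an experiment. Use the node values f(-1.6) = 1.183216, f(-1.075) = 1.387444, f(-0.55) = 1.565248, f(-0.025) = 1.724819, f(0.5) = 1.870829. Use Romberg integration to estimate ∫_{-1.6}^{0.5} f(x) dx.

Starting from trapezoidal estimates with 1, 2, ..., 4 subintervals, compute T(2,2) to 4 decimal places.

T(0,0) (trapezoid, 1 panel, h=2.1000): 3.206747
T(1,0) (trapezoid, 2 panels, h=1.0500): 3.246884
T(2,0) (trapezoid, 4 panels, h=0.5250): 3.257380
T(1,1) = 3.246884 + (3.246884 − 3.206747)/3 = 3.260263
T(2,1) = 3.257380 + (3.257380 − 3.246884)/3 = 3.260879
T(2,2) = 3.260879 + (3.260879 − 3.260263)/15 = 3.260920

3.2609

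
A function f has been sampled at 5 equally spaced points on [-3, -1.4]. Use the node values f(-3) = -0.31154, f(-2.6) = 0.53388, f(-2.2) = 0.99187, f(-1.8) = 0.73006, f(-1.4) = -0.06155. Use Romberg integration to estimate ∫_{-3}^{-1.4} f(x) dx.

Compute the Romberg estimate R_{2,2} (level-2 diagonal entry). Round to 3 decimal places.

0.884

R_{0,0} (trapezoid, 1 panel, h=1.6000): -0.29847
R_{1,0} (trapezoid, 2 panels, h=0.8000): 0.64426
R_{2,0} (trapezoid, 4 panels, h=0.4000): 0.82771
R_{1,1} = 0.64426 + (0.64426 − (-0.29847))/3 = 0.95850
R_{2,1} = 0.82771 + (0.82771 − 0.64426)/3 = 0.88886
R_{2,2} = 0.88886 + (0.88886 − 0.95850)/15 = 0.88422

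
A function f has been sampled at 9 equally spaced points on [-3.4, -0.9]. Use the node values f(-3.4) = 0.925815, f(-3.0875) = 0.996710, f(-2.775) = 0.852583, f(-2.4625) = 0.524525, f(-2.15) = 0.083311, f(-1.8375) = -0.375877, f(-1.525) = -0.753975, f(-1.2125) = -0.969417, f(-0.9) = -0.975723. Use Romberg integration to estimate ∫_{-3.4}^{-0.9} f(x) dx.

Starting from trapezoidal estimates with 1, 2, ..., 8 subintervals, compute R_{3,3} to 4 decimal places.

0.1060

R_{0,0} (trapezoid, 1 panel, h=2.5000): -0.062385
R_{1,0} (trapezoid, 2 panels, h=1.2500): 0.072946
R_{2,0} (trapezoid, 4 panels, h=0.6250): 0.098103
R_{3,0} (trapezoid, 8 panels, h=0.3125): 0.104033
R_{1,1} = 0.072946 + (0.072946 − (-0.062385))/3 = 0.118056
R_{2,1} = 0.098103 + (0.098103 − 0.072946)/3 = 0.106489
R_{3,1} = 0.104033 + (0.104033 − 0.098103)/3 = 0.106010
R_{2,2} = 0.106489 + (0.106489 − 0.118056)/15 = 0.105718
R_{3,2} = 0.106010 + (0.106010 − 0.106489)/15 = 0.105978
R_{3,3} = 0.105978 + (0.105978 − 0.105718)/63 = 0.105982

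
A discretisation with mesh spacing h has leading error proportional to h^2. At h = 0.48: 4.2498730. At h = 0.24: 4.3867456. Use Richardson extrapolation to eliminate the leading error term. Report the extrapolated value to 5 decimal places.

4.43237

Extrapolated value = (4·A(h/2) − A(h)) / (4 − 1)
= (4·4.3867456 − 4.2498730) / 3
= 13.2971094 / 3 = 4.4323698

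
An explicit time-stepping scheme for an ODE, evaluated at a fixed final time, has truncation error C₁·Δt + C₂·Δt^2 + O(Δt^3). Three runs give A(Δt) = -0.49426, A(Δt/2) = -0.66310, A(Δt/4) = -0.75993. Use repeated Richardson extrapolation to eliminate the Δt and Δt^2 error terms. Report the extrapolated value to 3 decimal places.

-0.865

First eliminate the Δt term (factor 2^1 = 2):
  B₁ = (2·(-0.66310) − (-0.49426))/1 = -0.83194
  B₂ = (2·(-0.75993) − (-0.66310))/1 = -0.85676
Then eliminate the Δt^2 term (factor 2^2 = 4):
  (4·(-0.85676) − (-0.83194))/3 = -0.86503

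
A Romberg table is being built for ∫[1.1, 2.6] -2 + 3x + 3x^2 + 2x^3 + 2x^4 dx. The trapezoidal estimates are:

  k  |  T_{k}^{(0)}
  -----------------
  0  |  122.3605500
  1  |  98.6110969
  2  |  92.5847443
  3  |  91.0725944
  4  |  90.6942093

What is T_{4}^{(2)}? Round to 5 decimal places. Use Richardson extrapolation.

T_{3}^{(1)} = 91.0725944 + (91.0725944 − 92.5847443)/3 = 90.5685444
T_{4}^{(1)} = (4·90.6942093 − 91.0725944) / 3 = 90.5680809
T_{4}^{(2)} = 90.5680809 + (90.5680809 − 90.5685444)/15 = 90.5680500

90.56805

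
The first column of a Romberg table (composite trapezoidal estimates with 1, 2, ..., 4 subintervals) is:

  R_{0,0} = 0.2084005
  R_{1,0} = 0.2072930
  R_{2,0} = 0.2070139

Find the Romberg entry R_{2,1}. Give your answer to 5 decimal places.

0.20692

R_{2,1} = 0.2070139 + (0.2070139 − 0.2072930)/3 = 0.2069209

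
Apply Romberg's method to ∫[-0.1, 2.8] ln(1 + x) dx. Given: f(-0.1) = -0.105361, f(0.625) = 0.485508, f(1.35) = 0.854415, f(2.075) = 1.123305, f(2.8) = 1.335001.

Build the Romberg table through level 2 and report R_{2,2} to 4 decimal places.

2.2666

R_{0,0} (trapezoid, 1 panel, h=2.9000): 1.782978
R_{1,0} (trapezoid, 2 panels, h=1.4500): 2.130391
R_{2,0} (trapezoid, 4 panels, h=0.7250): 2.231585
R_{1,1} = 2.130391 + (2.130391 − 1.782978)/3 = 2.246195
R_{2,1} = 2.231585 + (2.231585 − 2.130391)/3 = 2.265316
R_{2,2} = 2.265316 + (2.265316 − 2.246195)/15 = 2.266591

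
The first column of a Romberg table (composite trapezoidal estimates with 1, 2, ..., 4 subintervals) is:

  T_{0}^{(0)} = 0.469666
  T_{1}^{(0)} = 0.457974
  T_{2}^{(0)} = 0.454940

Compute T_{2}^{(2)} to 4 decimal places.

0.4539

Richardson extrapolation on the trapezoidal column (denominator 4−1=3):
T_{1}^{(1)} = 0.457974 + (0.457974 − 0.469666)/3 = 0.454077
T_{2}^{(1)} = 0.454940 + (0.454940 − 0.457974)/3 = 0.453929
T_{2}^{(2)} = (16·0.453929 − 0.454077) / 15 = 0.453919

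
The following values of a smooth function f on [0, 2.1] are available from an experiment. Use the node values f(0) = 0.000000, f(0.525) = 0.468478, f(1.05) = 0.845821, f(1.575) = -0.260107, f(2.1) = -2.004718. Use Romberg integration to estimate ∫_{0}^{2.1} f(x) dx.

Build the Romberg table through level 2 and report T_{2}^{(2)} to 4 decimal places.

T_{0}^{(0)} (trapezoid, 1 panel, h=2.1000): -2.104954
T_{1}^{(0)} (trapezoid, 2 panels, h=1.0500): -0.164365
T_{2}^{(0)} (trapezoid, 4 panels, h=0.5250): 0.027212
T_{1}^{(1)} = -0.164365 + (-0.164365 − (-2.104954))/3 = 0.482498
T_{2}^{(1)} = 0.027212 + (0.027212 − (-0.164365))/3 = 0.091071
T_{2}^{(2)} = 0.091071 + (0.091071 − 0.482498)/15 = 0.064976

0.0650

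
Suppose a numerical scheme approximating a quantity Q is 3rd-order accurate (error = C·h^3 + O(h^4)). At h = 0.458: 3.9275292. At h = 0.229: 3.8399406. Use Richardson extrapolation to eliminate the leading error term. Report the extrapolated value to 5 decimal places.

3.82743

The leading error scales as h^3; refining by a factor of 2 reduces it by 2^3 = 8.
Extrapolated value = (8·A(h/2) − A(h)) / (8 − 1)
= (8·3.8399406 − 3.9275292) / 7
= 26.7919956 / 7 = 3.8274279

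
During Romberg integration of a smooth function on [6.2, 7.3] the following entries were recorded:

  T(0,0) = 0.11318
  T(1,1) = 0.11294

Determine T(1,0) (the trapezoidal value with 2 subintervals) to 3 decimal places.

From T(1,1) = (4·T(1,0) − T(0,0))/3, solve for T(1,0):
4·T(1,0) = 3·0.11294 + 0.11318 = 0.45200
T(1,0) = 0.11300

0.113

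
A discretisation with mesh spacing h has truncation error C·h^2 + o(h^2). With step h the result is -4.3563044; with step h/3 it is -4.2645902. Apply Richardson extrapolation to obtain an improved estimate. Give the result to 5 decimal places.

-4.25313

The leading error scales as h^2; refining by a factor of 3 reduces it by 3^2 = 9.
Extrapolated value = (9·A(h/3) − A(h)) / (9 − 1)
= (9·(-4.2645902) − (-4.3563044)) / 8
= -34.0250074 / 8 = -4.2531259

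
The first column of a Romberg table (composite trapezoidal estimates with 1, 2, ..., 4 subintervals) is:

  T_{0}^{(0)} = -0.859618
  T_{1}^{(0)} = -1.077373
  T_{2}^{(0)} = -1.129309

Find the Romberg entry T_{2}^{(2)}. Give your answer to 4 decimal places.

T_{1}^{(1)} = (4·(-1.077373) − (-0.859618)) / 3 = -1.149958
T_{2}^{(1)} = -1.129309 + (-1.129309 − (-1.077373))/3 = -1.146621
T_{2}^{(2)} = -1.146621 + (-1.146621 − (-1.149958))/15 = -1.146399
(Column j=1 coincides with Simpson's rule on the same nodes.)

-1.1464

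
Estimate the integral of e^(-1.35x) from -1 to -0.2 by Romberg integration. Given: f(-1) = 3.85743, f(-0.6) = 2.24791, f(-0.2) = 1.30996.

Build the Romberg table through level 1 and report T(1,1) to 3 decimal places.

1.888

T(0,0) (trapezoid, 1 panel, h=0.8000): 2.06696
T(1,0) (trapezoid, 2 panels, h=0.4000): 1.93264
T(1,1) = 1.93264 + (1.93264 − 2.06696)/3 = 1.88787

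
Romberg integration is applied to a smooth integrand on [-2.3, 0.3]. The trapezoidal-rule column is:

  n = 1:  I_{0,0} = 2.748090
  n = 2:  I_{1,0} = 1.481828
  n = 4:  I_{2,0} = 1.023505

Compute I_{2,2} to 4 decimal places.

0.8581

Richardson extrapolation on the trapezoidal column (denominator 4−1=3):
I_{1,1} = 1.481828 + (1.481828 − 2.748090)/3 = 1.059741
I_{2,1} = (4·1.023505 − 1.481828) / 3 = 0.870731
I_{2,2} = (16·0.870731 − 1.059741) / 15 = 0.858130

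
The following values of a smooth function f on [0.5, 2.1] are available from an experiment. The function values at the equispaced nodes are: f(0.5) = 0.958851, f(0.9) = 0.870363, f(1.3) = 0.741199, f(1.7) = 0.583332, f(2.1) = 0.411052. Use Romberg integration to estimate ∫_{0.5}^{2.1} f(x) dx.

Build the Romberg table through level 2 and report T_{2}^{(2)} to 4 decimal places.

T_{0}^{(0)} (trapezoid, 1 panel, h=1.6000): 1.095922
T_{1}^{(0)} (trapezoid, 2 panels, h=0.8000): 1.140920
T_{2}^{(0)} (trapezoid, 4 panels, h=0.4000): 1.151938
T_{1}^{(1)} = 1.140920 + (1.140920 − 1.095922)/3 = 1.155919
T_{2}^{(1)} = 1.151938 + (1.151938 − 1.140920)/3 = 1.155611
T_{2}^{(2)} = 1.155611 + (1.155611 − 1.155919)/15 = 1.155590

1.1556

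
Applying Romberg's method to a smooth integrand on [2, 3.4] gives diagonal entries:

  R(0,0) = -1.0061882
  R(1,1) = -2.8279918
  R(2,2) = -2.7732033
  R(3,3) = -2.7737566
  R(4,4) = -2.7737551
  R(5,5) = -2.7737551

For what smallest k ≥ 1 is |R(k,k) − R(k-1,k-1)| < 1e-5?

k = 4

|R(1,1) − R(0,0)| = 1.8218036 ≥ 1e-5
|R(2,2) − R(1,1)| = 0.0547885 ≥ 1e-5
|R(3,3) − R(2,2)| = 0.0005533 ≥ 1e-5
|R(4,4) − R(3,3)| = 0.0000015 < 1e-5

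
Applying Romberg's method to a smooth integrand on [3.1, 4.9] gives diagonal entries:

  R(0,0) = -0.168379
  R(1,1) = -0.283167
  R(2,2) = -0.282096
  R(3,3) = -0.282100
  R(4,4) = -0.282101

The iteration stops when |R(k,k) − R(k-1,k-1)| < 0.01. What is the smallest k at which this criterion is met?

k = 2

|R(1,1) − R(0,0)| = 0.114788 ≥ 0.01
|R(2,2) − R(1,1)| = 0.001071 < 0.01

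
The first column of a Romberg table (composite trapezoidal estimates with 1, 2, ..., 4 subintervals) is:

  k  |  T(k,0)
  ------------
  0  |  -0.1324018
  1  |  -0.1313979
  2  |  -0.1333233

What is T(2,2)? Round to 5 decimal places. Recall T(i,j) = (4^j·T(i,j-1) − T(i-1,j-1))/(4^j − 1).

Richardson extrapolation on the trapezoidal column (denominator 4−1=3):
T(1,1) = -0.1313979 + (-0.1313979 − (-0.1324018))/3 = -0.1310633
T(2,1) = (4·(-0.1333233) − (-0.1313979)) / 3 = -0.1339651
T(2,2) = -0.1339651 + (-0.1339651 − (-0.1310633))/15 = -0.1341586

-0.13416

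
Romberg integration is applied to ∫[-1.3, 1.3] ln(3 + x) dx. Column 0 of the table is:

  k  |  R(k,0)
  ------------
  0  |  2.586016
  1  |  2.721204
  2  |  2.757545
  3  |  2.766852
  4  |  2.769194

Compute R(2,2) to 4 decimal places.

2.7699

Richardson extrapolation on the trapezoidal column (denominator 4−1=3):
R(1,1) = (4·2.721204 − 2.586016) / 3 = 2.766267
R(2,1) = 2.757545 + (2.757545 − 2.721204)/3 = 2.769659
R(2,2) = 2.769659 + (2.769659 − 2.766267)/15 = 2.769885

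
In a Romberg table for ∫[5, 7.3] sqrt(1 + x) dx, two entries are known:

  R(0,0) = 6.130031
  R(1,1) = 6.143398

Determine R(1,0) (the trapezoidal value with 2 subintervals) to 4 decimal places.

6.1401

From R(1,1) = (4·R(1,0) − R(0,0))/3, solve for R(1,0):
4·R(1,0) = 3·6.143398 + 6.130031 = 24.560225
R(1,0) = 6.140056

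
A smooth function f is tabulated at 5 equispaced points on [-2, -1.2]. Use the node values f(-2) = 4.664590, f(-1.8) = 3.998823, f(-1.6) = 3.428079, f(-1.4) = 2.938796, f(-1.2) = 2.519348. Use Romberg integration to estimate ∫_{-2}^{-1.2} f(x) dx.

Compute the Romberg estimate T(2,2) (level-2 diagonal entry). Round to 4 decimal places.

2.7860

T(0,0) (trapezoid, 1 panel, h=0.8000): 2.873575
T(1,0) (trapezoid, 2 panels, h=0.4000): 2.808019
T(2,0) (trapezoid, 4 panels, h=0.2000): 2.791533
T(1,1) = 2.808019 + (2.808019 − 2.873575)/3 = 2.786167
T(2,1) = 2.791533 + (2.791533 − 2.808019)/3 = 2.786038
T(2,2) = 2.786038 + (2.786038 − 2.786167)/15 = 2.786029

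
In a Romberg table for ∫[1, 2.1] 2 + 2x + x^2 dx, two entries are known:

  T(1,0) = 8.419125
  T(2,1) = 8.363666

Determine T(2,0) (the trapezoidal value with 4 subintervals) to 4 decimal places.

8.3775

From T(2,1) = (4·T(2,0) − T(1,0))/3, solve for T(2,0):
4·T(2,0) = 3·8.363666 + 8.419125 = 33.510123
T(2,0) = 8.377531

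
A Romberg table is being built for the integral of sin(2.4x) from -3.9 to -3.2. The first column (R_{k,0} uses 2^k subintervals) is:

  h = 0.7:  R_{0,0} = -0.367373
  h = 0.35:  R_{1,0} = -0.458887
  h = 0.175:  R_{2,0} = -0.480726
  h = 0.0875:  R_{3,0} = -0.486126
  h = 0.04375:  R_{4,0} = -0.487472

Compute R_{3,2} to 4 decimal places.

R_{2,1} = -0.480726 + (-0.480726 − (-0.458887))/3 = -0.488006
R_{3,1} = (4·(-0.486126) − (-0.480726)) / 3 = -0.487926
R_{3,2} = (16·(-0.487926) − (-0.488006)) / 15 = -0.487921

-0.4879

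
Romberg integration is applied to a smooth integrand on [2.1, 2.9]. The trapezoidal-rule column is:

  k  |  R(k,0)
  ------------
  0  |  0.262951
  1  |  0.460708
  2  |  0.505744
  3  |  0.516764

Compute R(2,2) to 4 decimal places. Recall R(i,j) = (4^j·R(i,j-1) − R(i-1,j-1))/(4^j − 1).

Richardson extrapolation on the trapezoidal column (denominator 4−1=3):
R(1,1) = 0.460708 + (0.460708 − 0.262951)/3 = 0.526627
R(2,1) = 0.505744 + (0.505744 − 0.460708)/3 = 0.520756
R(2,2) = 0.520756 + (0.520756 − 0.526627)/15 = 0.520365

0.5204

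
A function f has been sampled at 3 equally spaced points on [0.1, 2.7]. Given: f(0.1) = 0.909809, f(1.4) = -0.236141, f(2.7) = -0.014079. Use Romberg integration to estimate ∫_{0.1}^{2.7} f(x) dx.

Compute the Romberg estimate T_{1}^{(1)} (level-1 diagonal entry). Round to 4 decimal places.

-0.0212

T_{0}^{(0)} (trapezoid, 1 panel, h=2.6000): 1.164449
T_{1}^{(0)} (trapezoid, 2 panels, h=1.3000): 0.275241
T_{1}^{(1)} = 0.275241 + (0.275241 − 1.164449)/3 = -0.021162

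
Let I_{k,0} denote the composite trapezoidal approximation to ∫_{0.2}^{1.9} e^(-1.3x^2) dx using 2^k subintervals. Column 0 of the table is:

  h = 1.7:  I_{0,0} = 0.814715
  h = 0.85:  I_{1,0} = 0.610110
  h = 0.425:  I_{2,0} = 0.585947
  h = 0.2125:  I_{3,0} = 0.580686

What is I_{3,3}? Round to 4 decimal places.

Richardson extrapolation on the trapezoidal column (denominator 4−1=3):
I_{1,1} = (4·0.610110 − 0.814715) / 3 = 0.541908
I_{2,1} = (4·0.585947 − 0.610110) / 3 = 0.577893
I_{3,1} = (4·0.580686 − 0.585947) / 3 = 0.578932
I_{2,2} = (16·0.577893 − 0.541908) / 15 = 0.580292
I_{3,2} = (16·0.578932 − 0.577893) / 15 = 0.579001
I_{3,3} = (64·0.579001 − 0.580292) / 63 = 0.578981

0.5790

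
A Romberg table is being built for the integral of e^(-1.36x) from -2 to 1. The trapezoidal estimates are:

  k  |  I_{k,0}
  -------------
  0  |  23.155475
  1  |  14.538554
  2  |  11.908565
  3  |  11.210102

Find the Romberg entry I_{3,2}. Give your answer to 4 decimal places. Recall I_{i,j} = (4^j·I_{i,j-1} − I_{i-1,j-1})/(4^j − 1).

Richardson extrapolation on the trapezoidal column (denominator 4−1=3):
I_{2,1} = (4·11.908565 − 14.538554) / 3 = 11.031902
I_{3,1} = 11.210102 + (11.210102 − 11.908565)/3 = 10.977281
I_{3,2} = 10.977281 + (10.977281 − 11.031902)/15 = 10.973640

10.9736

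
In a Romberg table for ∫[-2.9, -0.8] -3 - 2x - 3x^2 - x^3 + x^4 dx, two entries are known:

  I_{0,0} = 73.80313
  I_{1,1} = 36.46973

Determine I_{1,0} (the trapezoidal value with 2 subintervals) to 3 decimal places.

45.803

From I_{1,1} = (4·I_{1,0} − I_{0,0})/3, solve for I_{1,0}:
4·I_{1,0} = 3·36.46973 + 73.80313 = 183.21232
I_{1,0} = 45.80308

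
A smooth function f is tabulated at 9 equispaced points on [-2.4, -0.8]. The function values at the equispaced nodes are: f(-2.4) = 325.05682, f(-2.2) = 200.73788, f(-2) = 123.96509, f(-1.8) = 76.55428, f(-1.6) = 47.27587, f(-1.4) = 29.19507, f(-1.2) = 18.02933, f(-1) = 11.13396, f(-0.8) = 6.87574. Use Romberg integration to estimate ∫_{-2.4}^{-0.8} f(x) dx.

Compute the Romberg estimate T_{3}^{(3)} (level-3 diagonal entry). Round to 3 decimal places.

132.026

T_{0}^{(0)} (trapezoid, 1 panel, h=1.6000): 265.54605
T_{1}^{(0)} (trapezoid, 2 panels, h=0.8000): 170.59372
T_{2}^{(0)} (trapezoid, 4 panels, h=0.4000): 142.09463
T_{3}^{(0)} (trapezoid, 8 panels, h=0.2000): 134.57155
T_{1}^{(1)} = 170.59372 + (170.59372 − 265.54605)/3 = 138.94294
T_{2}^{(1)} = 142.09463 + (142.09463 − 170.59372)/3 = 132.59493
T_{3}^{(1)} = 134.57155 + (134.57155 − 142.09463)/3 = 132.06386
T_{2}^{(2)} = 132.59493 + (132.59493 − 138.94294)/15 = 132.17173
T_{3}^{(2)} = 132.06386 + (132.06386 − 132.59493)/15 = 132.02846
T_{3}^{(3)} = 132.02846 + (132.02846 − 132.17173)/63 = 132.02619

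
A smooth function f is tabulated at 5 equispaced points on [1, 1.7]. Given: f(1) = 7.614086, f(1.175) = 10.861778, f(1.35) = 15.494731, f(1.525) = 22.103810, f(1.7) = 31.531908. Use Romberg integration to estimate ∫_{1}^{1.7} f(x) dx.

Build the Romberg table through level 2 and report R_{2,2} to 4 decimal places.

R_{0,0} (trapezoid, 1 panel, h=0.7000): 13.701098
R_{1,0} (trapezoid, 2 panels, h=0.3500): 12.273705
R_{2,0} (trapezoid, 4 panels, h=0.1750): 11.905830
R_{1,1} = 12.273705 + (12.273705 − 13.701098)/3 = 11.797907
R_{2,1} = 11.905830 + (11.905830 − 12.273705)/3 = 11.783205
R_{2,2} = 11.783205 + (11.783205 − 11.797907)/15 = 11.782225

11.7822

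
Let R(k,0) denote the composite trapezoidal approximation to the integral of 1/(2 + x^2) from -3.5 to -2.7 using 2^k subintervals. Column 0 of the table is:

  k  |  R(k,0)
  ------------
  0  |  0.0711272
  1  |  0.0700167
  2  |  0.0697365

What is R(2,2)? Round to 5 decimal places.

Richardson extrapolation on the trapezoidal column (denominator 4−1=3):
R(1,1) = 0.0700167 + (0.0700167 − 0.0711272)/3 = 0.0696465
R(2,1) = (4·0.0697365 − 0.0700167) / 3 = 0.0696431
R(2,2) = (16·0.0696431 − 0.0696465) / 15 = 0.0696429

0.06964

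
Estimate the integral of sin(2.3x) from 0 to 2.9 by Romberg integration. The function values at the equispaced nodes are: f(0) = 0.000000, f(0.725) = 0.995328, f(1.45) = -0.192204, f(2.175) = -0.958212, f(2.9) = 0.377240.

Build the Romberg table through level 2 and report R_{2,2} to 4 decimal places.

0.0490

R_{0,0} (trapezoid, 1 panel, h=2.9000): 0.546998
R_{1,0} (trapezoid, 2 panels, h=1.4500): -0.005197
R_{2,0} (trapezoid, 4 panels, h=0.7250): 0.024311
R_{1,1} = -0.005197 + (-0.005197 − 0.546998)/3 = -0.189262
R_{2,1} = 0.024311 + (0.024311 − (-0.005197))/3 = 0.034147
R_{2,2} = 0.034147 + (0.034147 − (-0.189262))/15 = 0.049041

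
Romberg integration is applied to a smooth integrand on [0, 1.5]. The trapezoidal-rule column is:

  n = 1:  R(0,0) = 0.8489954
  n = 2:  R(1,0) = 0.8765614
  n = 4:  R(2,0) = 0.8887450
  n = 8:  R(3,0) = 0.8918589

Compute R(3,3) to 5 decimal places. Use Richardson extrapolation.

Richardson extrapolation on the trapezoidal column (denominator 4−1=3):
R(1,1) = (4·0.8765614 − 0.8489954) / 3 = 0.8857501
R(2,1) = (4·0.8887450 − 0.8765614) / 3 = 0.8928062
R(3,1) = 0.8918589 + (0.8918589 − 0.8887450)/3 = 0.8928969
R(2,2) = (16·0.8928062 − 0.8857501) / 15 = 0.8932766
R(3,2) = (16·0.8928969 − 0.8928062) / 15 = 0.8929029
R(3,3) = 0.8929029 + (0.8929029 − 0.8932766)/63 = 0.8928970

0.89290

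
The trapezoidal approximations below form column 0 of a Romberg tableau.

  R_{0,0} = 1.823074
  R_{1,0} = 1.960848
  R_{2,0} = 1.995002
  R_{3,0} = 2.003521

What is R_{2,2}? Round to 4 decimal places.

2.0064

Richardson extrapolation on the trapezoidal column (denominator 4−1=3):
R_{1,1} = (4·1.960848 − 1.823074) / 3 = 2.006773
R_{2,1} = 1.995002 + (1.995002 − 1.960848)/3 = 2.006387
R_{2,2} = 2.006387 + (2.006387 − 2.006773)/15 = 2.006361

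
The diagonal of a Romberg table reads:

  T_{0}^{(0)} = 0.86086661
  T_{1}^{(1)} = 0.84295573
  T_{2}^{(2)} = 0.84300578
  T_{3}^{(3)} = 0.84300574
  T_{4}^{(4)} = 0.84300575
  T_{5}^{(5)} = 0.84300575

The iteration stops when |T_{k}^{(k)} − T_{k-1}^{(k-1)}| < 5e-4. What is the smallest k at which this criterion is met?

k = 2

|T_{1}^{(1)} − T_{0}^{(0)}| = 0.01791088 ≥ 5e-4
|T_{2}^{(2)} − T_{1}^{(1)}| = 0.00005005 < 5e-4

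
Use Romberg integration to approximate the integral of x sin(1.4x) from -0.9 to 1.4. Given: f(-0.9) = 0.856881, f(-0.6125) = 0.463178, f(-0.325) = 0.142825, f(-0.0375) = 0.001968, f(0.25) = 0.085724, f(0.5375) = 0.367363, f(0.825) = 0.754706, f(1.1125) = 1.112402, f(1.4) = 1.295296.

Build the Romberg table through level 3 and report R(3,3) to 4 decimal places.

R(0,0) (trapezoid, 1 panel, h=2.3000): 2.475004
R(1,0) (trapezoid, 2 panels, h=1.1500): 1.336084
R(2,0) (trapezoid, 4 panels, h=0.5750): 1.184123
R(3,0) (trapezoid, 8 panels, h=0.2875): 1.151223
R(1,1) = 1.336084 + (1.336084 − 2.475004)/3 = 0.956444
R(2,1) = 1.184123 + (1.184123 − 1.336084)/3 = 1.133469
R(3,1) = 1.151223 + (1.151223 − 1.184123)/3 = 1.140256
R(2,2) = 1.133469 + (1.133469 − 0.956444)/15 = 1.145271
R(3,2) = 1.140256 + (1.140256 − 1.133469)/15 = 1.140708
R(3,3) = 1.140708 + (1.140708 − 1.145271)/63 = 1.140636

1.1406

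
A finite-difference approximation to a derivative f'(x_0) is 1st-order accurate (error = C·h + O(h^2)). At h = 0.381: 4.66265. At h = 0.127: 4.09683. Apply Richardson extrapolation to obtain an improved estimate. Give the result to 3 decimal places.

Extrapolated value = (3·A(h/3) − A(h)) / (3 − 1)
= (3·4.09683 − 4.66265) / 2
= 7.62784 / 2 = 3.81392

3.814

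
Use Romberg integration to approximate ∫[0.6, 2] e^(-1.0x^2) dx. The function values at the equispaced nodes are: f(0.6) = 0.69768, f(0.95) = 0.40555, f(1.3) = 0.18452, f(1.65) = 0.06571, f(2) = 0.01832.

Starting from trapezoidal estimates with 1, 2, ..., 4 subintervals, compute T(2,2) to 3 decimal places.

0.347

T(0,0) (trapezoid, 1 panel, h=1.4000): 0.50120
T(1,0) (trapezoid, 2 panels, h=0.7000): 0.37976
T(2,0) (trapezoid, 4 panels, h=0.3500): 0.35482
T(1,1) = 0.37976 + (0.37976 − 0.50120)/3 = 0.33928
T(2,1) = 0.35482 + (0.35482 − 0.37976)/3 = 0.34651
T(2,2) = 0.34651 + (0.34651 − 0.33928)/15 = 0.34699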